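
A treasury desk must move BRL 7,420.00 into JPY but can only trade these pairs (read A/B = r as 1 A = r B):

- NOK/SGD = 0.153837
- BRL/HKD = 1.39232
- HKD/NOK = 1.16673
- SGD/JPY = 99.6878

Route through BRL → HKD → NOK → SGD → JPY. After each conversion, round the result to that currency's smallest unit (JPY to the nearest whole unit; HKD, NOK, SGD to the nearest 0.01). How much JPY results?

JPY 184,848

BRL 7,420.00 × 1.39232 = HKD 10,331.01
HKD 10,331.01 × 1.16673 = NOK 12,053.50
NOK 12,053.50 × 0.153837 = SGD 1,854.27
SGD 1,854.27 × 99.6878 = JPY 184,848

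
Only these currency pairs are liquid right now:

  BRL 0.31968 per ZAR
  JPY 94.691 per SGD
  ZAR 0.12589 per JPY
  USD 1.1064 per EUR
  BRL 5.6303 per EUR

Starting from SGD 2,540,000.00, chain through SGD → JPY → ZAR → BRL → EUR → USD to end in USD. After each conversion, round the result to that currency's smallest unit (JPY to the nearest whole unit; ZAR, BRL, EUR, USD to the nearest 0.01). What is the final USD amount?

USD 1,902,084.26

SGD 2,540,000.00 × 94.691 = JPY 240,515,140
JPY 240,515,140 × 0.12589 = ZAR 30,278,450.97
ZAR 30,278,450.97 × 0.31968 = BRL 9,679,415.21
BRL 9,679,415.21 ÷ 5.6303 = EUR 1,719,165.09
EUR 1,719,165.09 × 1.1064 = USD 1,902,084.26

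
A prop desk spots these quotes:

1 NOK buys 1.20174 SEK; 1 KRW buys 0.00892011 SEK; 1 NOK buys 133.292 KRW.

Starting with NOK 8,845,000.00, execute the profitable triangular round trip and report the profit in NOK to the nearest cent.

Profit: NOK 94,928.80

Profitable loop is NOK → SEK → KRW → NOK:
NOK 8,845,000.00 × 1.20174 = SEK 10,629,390.30
SEK 10,629,390.30 ÷ 0.00892011 = KRW 1,191,620,989
KRW 1,191,620,989 ÷ 133.292 = NOK 8,939,928.80
Profit = NOK 8,939,928.80 − NOK 8,845,000.00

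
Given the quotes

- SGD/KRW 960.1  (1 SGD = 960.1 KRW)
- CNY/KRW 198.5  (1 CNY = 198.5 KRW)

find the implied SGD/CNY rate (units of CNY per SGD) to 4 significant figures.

1 SGD × 960.1 = 960.1 KRW
960.1 KRW ÷ 198.5 = 4.83678 CNY

SGD/CNY = 4.837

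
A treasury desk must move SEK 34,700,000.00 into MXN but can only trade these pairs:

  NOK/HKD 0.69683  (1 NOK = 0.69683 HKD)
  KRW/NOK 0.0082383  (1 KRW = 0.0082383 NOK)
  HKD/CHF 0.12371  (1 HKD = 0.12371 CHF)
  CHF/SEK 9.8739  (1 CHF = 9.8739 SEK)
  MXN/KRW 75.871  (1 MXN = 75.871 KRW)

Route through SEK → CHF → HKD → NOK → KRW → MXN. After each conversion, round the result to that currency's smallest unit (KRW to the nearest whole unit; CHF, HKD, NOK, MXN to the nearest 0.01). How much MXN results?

MXN 65,222,237.40

SEK 34,700,000.00 ÷ 9.8739 = CHF 3,514,315.52
CHF 3,514,315.52 ÷ 0.12371 = HKD 28,407,691.54
HKD 28,407,691.54 ÷ 0.69683 = NOK 40,767,032.91
NOK 40,767,032.91 ÷ 0.0082383 = KRW 4,948,476,374
KRW 4,948,476,374 ÷ 75.871 = MXN 65,222,237.40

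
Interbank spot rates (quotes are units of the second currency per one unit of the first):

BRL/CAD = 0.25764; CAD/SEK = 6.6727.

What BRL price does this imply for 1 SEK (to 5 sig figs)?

SEK/BRL = 0.58168

1 SEK ÷ 6.6727 = 0.149864 CAD
0.149864 CAD ÷ 0.25764 = 0.581681 BRL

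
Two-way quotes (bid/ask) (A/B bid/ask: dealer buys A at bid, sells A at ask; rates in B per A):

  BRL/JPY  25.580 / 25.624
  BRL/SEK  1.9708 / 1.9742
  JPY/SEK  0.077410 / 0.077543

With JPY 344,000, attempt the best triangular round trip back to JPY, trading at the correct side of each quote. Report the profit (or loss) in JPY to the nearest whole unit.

Best loop JPY → SEK → BRL → JPY:
JPY 344,000 × 0.077410 (sell JPY at bid) = SEK 26,629.04
SEK 26,629.04 ÷ 1.9742 (buy BRL at ask) = BRL 13,488.52
BRL 13,488.52 × 25.580 (sell BRL at bid) = JPY 345,036

Net profit: JPY 1,036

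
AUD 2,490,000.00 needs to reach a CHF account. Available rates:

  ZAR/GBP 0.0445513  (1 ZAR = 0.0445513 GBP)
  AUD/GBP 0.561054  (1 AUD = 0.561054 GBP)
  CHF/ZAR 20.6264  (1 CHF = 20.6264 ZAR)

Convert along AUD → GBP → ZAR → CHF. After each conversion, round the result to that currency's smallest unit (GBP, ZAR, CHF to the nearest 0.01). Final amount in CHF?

CHF 1,520,268.14

AUD 2,490,000.00 × 0.561054 = GBP 1,397,024.46
GBP 1,397,024.46 ÷ 0.0445513 = ZAR 31,357,658.70
ZAR 31,357,658.70 ÷ 20.6264 = CHF 1,520,268.14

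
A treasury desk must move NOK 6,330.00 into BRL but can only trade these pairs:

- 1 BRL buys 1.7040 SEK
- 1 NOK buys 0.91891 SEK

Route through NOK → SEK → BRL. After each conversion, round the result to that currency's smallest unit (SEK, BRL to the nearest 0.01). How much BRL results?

BRL 3,413.56

NOK 6,330.00 × 0.91891 = SEK 5,816.70
SEK 5,816.70 ÷ 1.7040 = BRL 3,413.56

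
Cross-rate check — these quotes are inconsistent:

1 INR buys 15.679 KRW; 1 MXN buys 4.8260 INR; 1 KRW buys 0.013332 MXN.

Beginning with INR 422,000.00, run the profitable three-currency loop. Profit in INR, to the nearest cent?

Profitable loop is INR → KRW → MXN → INR:
INR 422,000.00 × 15.679 = KRW 6,616,538
KRW 6,616,538 × 0.013332 = MXN 88,211.68
MXN 88,211.68 × 4.8260 = INR 425,709.59
Profit = INR 425,709.59 − INR 422,000.00

Profit: INR 3,709.59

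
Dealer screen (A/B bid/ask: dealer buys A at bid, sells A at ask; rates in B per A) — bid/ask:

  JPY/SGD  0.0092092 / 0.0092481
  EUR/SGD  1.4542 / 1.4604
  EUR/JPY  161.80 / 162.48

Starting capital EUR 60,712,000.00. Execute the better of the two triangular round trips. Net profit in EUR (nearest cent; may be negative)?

Net profit: EUR 1,232,555.04

Best loop EUR → JPY → SGD → EUR:
EUR 60,712,000.00 × 161.80 (sell EUR at bid) = JPY 9,823,201,600
JPY 9,823,201,600 × 0.0092092 (sell JPY at bid) = SGD 90,463,828.17
SGD 90,463,828.17 ÷ 1.4604 (buy EUR at ask) = EUR 61,944,555.04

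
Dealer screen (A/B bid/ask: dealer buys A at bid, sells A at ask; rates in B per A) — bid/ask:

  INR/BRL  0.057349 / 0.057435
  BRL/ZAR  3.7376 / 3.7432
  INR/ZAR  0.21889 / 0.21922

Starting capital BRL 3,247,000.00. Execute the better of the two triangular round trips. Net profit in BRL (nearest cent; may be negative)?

Best loop BRL → INR → ZAR → BRL:
BRL 3,247,000.00 ÷ 0.057435 (buy INR at ask) = INR 56,533,472.62
INR 56,533,472.62 × 0.21889 (sell INR at bid) = ZAR 12,374,611.82
ZAR 12,374,611.82 ÷ 3.7432 (buy BRL at ask) = BRL 3,305,891.17

Net profit: BRL 58,891.17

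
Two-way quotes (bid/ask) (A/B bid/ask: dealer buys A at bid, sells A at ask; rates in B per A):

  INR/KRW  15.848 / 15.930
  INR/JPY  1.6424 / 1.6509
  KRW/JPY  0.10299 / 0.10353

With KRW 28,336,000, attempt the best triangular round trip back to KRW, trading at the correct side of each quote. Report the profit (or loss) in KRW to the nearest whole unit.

Best loop KRW → INR → JPY → KRW:
KRW 28,336,000 ÷ 15.930 (buy INR at ask) = INR 1,778,782.17
INR 1,778,782.17 × 1.6424 (sell INR at bid) = JPY 2,921,472
JPY 2,921,472 ÷ 0.10353 (buy KRW at ask) = KRW 28,218,602

Net result: KRW -117,398 (no profitable arbitrage after spreads)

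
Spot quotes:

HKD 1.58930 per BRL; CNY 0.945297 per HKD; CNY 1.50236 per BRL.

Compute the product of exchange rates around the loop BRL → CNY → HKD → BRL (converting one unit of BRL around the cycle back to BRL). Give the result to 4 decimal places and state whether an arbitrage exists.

1.0000 (no arbitrage)

Around BRL → CNY → HKD → BRL: 1 × 1.50236 ÷ 0.945297 ÷ 1.58930 = 1.000000
Product ≈ 1 (deviation 0.000%, within rounding noise).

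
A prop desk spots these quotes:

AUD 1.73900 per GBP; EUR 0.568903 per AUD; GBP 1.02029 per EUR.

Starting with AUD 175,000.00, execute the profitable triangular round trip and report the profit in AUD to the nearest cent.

Profitable loop is AUD → EUR → GBP → AUD:
AUD 175,000.00 × 0.568903 = EUR 99,558.03
EUR 99,558.03 × 1.02029 = GBP 101,578.06
GBP 101,578.06 × 1.73900 = AUD 176,644.24
Profit = AUD 176,644.24 − AUD 175,000.00

Profit: AUD 1,644.24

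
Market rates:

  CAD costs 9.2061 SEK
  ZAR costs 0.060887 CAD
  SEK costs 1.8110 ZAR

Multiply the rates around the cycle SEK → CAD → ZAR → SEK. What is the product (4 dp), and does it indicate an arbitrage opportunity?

0.9851 (arbitrage exists)

Around SEK → CAD → ZAR → SEK: 1 ÷ 9.2061 ÷ 0.060887 ÷ 1.8110 = 0.985102
Product < 1; profitable direction is SEK → ZAR → CAD → SEK.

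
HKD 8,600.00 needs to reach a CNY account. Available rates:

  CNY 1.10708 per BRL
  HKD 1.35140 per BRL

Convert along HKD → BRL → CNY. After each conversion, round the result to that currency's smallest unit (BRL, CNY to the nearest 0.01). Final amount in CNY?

HKD 8,600.00 ÷ 1.35140 = BRL 6,363.77
BRL 6,363.77 × 1.10708 = CNY 7,045.20

CNY 7,045.20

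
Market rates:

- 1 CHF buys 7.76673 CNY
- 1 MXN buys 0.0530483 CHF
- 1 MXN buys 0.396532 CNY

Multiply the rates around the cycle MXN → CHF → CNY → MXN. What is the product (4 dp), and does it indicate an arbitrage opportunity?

Around MXN → CHF → CNY → MXN: 1 × 0.0530483 × 7.76673 ÷ 0.396532 = 1.039038
Product > 1; profitable direction is MXN → CHF → CNY → MXN.

1.0390 (arbitrage exists)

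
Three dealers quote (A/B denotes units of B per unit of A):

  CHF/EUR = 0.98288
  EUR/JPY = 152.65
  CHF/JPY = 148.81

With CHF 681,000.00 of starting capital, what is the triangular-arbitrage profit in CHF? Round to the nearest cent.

Profitable loop is CHF → EUR → JPY → CHF:
CHF 681,000.00 × 0.98288 = EUR 669,341.28
EUR 669,341.28 × 152.65 = JPY 102,174,946
JPY 102,174,946 ÷ 148.81 = CHF 686,613.44
Profit = CHF 686,613.44 − CHF 681,000.00

Profit: CHF 5,613.44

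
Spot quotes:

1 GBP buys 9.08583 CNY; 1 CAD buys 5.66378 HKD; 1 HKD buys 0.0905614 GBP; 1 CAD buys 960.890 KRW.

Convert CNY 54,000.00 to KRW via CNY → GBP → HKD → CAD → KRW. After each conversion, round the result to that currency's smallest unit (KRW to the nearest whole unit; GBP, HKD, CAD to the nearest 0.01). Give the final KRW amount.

CNY 54,000.00 ÷ 9.08583 = GBP 5,943.32
GBP 5,943.32 ÷ 0.0905614 = HKD 65,627.52
HKD 65,627.52 ÷ 5.66378 = CAD 11,587.23
CAD 11,587.23 × 960.890 = KRW 11,134,053

KRW 11,134,053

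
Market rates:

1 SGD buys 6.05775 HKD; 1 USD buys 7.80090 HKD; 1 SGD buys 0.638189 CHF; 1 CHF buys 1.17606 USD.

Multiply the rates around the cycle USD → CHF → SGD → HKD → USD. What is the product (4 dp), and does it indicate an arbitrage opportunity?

1.0346 (arbitrage exists)

Around USD → CHF → SGD → HKD → USD: 1 ÷ 1.17606 ÷ 0.638189 × 6.05775 ÷ 7.80090 = 1.034637
Product > 1; profitable direction is USD → CHF → SGD → HKD → USD.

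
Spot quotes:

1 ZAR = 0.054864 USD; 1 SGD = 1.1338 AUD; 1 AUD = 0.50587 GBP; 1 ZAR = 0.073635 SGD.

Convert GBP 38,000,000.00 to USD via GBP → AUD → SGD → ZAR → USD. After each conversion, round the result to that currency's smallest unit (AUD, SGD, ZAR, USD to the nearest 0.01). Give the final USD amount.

USD 49,364,119.59

GBP 38,000,000.00 ÷ 0.50587 = AUD 75,118,113.35
AUD 75,118,113.35 ÷ 1.1338 = SGD 66,253,407.44
SGD 66,253,407.44 ÷ 0.073635 = ZAR 899,754,294.02
ZAR 899,754,294.02 × 0.054864 = USD 49,364,119.59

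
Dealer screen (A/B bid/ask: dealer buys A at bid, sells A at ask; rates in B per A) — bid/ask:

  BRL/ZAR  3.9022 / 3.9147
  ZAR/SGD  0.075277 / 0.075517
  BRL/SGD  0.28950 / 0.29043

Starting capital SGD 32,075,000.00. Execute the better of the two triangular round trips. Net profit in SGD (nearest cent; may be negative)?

Net profit: SGD 366,208.02

Best loop SGD → BRL → ZAR → SGD:
SGD 32,075,000.00 ÷ 0.29043 (buy BRL at ask) = BRL 110,439,692.87
BRL 110,439,692.87 × 3.9022 (sell BRL at bid) = ZAR 430,957,769.51
ZAR 430,957,769.51 × 0.075277 (sell ZAR at bid) = SGD 32,441,208.02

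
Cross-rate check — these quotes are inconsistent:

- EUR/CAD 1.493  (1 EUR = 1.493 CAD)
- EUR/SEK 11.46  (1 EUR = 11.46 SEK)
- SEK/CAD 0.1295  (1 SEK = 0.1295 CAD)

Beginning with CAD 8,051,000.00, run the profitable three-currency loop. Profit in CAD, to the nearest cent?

Profit: CAD 48,444.77

Profitable loop is CAD → SEK → EUR → CAD:
CAD 8,051,000.00 ÷ 0.1295 = SEK 62,169,884.17
SEK 62,169,884.17 ÷ 11.46 = EUR 5,424,946.26
EUR 5,424,946.26 × 1.493 = CAD 8,099,444.77
Profit = CAD 8,099,444.77 − CAD 8,051,000.00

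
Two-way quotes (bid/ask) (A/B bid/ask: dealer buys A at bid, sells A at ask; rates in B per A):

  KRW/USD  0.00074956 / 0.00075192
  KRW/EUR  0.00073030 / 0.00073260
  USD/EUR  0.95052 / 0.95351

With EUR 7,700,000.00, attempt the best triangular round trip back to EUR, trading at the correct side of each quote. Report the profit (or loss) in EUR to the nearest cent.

Net profit: EUR 143,233.37

Best loop EUR → USD → KRW → EUR:
EUR 7,700,000.00 ÷ 0.95351 (buy USD at ask) = USD 8,075,426.58
USD 8,075,426.58 ÷ 0.00075192 (buy KRW at ask) = KRW 10,739,741,704
KRW 10,739,741,704 × 0.00073030 (sell KRW at bid) = EUR 7,843,233.37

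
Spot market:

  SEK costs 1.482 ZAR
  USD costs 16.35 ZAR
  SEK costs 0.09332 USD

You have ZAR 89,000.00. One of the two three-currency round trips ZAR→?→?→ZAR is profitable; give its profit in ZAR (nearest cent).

Profitable loop is ZAR → SEK → USD → ZAR:
ZAR 89,000.00 ÷ 1.482 = SEK 60,053.98
SEK 60,053.98 × 0.09332 = USD 5,604.24
USD 5,604.24 × 16.35 = ZAR 91,629.28
Profit = ZAR 91,629.28 − ZAR 89,000.00

Profit: ZAR 2,629.28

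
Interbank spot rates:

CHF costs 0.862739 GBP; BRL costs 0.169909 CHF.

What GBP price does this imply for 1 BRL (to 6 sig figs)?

BRL/GBP = 0.146587

1 BRL × 0.169909 = 0.169909 CHF
0.169909 CHF × 0.862739 = 0.146587 GBP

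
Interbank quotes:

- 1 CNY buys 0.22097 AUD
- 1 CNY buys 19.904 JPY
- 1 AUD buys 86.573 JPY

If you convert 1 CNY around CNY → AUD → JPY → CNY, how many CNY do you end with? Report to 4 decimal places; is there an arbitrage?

Around CNY → AUD → JPY → CNY: 1 × 0.22097 × 86.573 ÷ 19.904 = 0.961115
Product < 1; profitable direction is CNY → JPY → AUD → CNY.

0.9611 (arbitrage exists)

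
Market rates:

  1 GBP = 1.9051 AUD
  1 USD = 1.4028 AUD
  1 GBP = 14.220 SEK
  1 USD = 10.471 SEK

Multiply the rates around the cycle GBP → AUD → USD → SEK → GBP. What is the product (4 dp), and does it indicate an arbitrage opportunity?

Around GBP → AUD → USD → SEK → GBP: 1 × 1.9051 ÷ 1.4028 × 10.471 ÷ 14.220 = 1.000024
Product ≈ 1 (deviation 0.002%, within rounding noise).

1.0000 (no arbitrage)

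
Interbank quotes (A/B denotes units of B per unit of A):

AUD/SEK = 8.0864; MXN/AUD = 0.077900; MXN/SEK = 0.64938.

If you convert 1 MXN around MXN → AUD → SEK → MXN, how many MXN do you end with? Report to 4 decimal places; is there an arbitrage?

Around MXN → AUD → SEK → MXN: 1 × 0.077900 × 8.0864 ÷ 0.64938 = 0.970049
Product < 1; profitable direction is MXN → SEK → AUD → MXN.

0.9700 (arbitrage exists)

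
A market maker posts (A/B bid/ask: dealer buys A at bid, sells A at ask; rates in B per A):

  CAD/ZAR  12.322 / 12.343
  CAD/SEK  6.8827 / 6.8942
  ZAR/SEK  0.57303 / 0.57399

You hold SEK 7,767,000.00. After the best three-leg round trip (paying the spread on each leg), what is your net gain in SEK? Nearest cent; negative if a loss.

Net profit: SEK 187,776.66

Best loop SEK → CAD → ZAR → SEK:
SEK 7,767,000.00 ÷ 6.8942 (buy CAD at ask) = CAD 1,126,599.17
CAD 1,126,599.17 × 12.322 (sell CAD at bid) = ZAR 13,881,954.98
ZAR 13,881,954.98 × 0.57303 (sell ZAR at bid) = SEK 7,954,776.66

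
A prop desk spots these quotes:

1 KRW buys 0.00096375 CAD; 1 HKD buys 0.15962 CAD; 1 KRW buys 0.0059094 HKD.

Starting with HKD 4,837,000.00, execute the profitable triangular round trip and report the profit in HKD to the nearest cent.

Profitable loop is HKD → KRW → CAD → HKD:
HKD 4,837,000.00 ÷ 0.0059094 = KRW 818,526,416
KRW 818,526,416 × 0.00096375 = CAD 788,854.83
CAD 788,854.83 ÷ 0.15962 = HKD 4,942,080.15
Profit = HKD 4,942,080.15 − HKD 4,837,000.00

Profit: HKD 105,080.15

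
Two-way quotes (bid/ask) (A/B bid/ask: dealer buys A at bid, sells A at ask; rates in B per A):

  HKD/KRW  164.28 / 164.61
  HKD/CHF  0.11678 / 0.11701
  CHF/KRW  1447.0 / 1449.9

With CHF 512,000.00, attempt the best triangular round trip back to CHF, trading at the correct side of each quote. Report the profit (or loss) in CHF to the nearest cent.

Net profit: CHF 13,594.42

Best loop CHF → KRW → HKD → CHF:
CHF 512,000.00 × 1447.0 (sell CHF at bid) = KRW 740,864,000
KRW 740,864,000 ÷ 164.61 (buy HKD at ask) = HKD 4,500,722.92
HKD 4,500,722.92 × 0.11678 (sell HKD at bid) = CHF 525,594.42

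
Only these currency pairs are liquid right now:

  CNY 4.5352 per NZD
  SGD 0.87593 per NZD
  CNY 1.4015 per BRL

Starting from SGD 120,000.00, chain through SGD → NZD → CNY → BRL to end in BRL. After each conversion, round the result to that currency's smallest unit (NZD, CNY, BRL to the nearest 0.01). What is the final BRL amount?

BRL 443,317.82

SGD 120,000.00 ÷ 0.87593 = NZD 136,997.25
NZD 136,997.25 × 4.5352 = CNY 621,309.93
CNY 621,309.93 ÷ 1.4015 = BRL 443,317.82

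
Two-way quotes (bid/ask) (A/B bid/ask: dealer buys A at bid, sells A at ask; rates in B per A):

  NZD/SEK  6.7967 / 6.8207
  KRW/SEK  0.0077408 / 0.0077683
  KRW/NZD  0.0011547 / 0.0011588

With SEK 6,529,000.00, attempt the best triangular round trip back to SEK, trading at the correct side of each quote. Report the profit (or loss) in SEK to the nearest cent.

Net profit: SEK 67,110.86

Best loop SEK → KRW → NZD → SEK:
SEK 6,529,000.00 ÷ 0.0077683 (buy KRW at ask) = KRW 840,467,026
KRW 840,467,026 × 0.0011547 (sell KRW at bid) = NZD 970,487.28
NZD 970,487.28 × 6.7967 (sell NZD at bid) = SEK 6,596,110.86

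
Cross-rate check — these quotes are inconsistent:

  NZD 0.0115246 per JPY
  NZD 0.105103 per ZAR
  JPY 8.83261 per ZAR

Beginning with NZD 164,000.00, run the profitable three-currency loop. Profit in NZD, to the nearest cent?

Profitable loop is NZD → JPY → ZAR → NZD:
NZD 164,000.00 ÷ 0.0115246 = JPY 14,230,429
JPY 14,230,429 ÷ 8.83261 = ZAR 1,611,123.87
ZAR 1,611,123.87 × 0.105103 = NZD 169,333.95
Profit = NZD 169,333.95 − NZD 164,000.00

Profit: NZD 5,333.95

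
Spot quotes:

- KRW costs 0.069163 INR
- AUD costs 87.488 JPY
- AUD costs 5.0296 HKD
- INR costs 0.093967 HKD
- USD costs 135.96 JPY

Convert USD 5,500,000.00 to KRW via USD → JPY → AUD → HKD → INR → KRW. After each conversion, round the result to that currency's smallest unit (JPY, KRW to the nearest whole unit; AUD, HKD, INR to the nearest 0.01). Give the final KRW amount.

USD 5,500,000.00 × 135.96 = JPY 747,780,000
JPY 747,780,000 ÷ 87.488 = AUD 8,547,229.33
AUD 8,547,229.33 × 5.0296 = HKD 42,989,144.64
HKD 42,989,144.64 ÷ 0.093967 = INR 457,491,934.83
INR 457,491,934.83 ÷ 0.069163 = KRW 6,614,691,885

KRW 6,614,691,885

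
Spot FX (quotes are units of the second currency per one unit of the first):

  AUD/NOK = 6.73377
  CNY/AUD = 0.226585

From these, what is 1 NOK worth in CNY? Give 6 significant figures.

1 NOK ÷ 6.73377 = 0.148505 AUD
0.148505 AUD ÷ 0.226585 = 0.655406 CNY

NOK/CNY = 0.655406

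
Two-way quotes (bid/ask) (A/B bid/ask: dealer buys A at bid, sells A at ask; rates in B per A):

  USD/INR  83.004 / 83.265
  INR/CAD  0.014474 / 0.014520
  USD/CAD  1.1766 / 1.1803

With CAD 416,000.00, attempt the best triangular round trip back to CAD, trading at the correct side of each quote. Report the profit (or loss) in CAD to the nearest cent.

Net profit: CAD 7,436.72

Best loop CAD → USD → INR → CAD:
CAD 416,000.00 ÷ 1.1803 (buy USD at ask) = USD 352,452.77
USD 352,452.77 × 83.004 (sell USD at bid) = INR 29,254,989.41
INR 29,254,989.41 × 0.014474 (sell INR at bid) = CAD 423,436.72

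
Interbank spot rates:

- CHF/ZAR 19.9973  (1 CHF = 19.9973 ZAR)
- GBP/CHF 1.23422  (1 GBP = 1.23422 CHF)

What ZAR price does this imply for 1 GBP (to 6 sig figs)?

GBP/ZAR = 24.6811

1 GBP × 1.23422 = 1.23422 CHF
1.23422 CHF × 19.9973 = 24.6811 ZAR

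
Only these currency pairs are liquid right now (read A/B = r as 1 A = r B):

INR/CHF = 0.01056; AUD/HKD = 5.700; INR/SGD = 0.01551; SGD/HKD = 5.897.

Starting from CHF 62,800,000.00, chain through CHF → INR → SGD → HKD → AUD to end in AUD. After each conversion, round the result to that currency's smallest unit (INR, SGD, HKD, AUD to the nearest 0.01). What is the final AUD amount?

AUD 95,425,357.46

CHF 62,800,000.00 ÷ 0.01056 = INR 5,946,969,696.97
INR 5,946,969,696.97 × 0.01551 = SGD 92,237,500.00
SGD 92,237,500.00 × 5.897 = HKD 543,924,537.50
HKD 543,924,537.50 ÷ 5.700 = AUD 95,425,357.46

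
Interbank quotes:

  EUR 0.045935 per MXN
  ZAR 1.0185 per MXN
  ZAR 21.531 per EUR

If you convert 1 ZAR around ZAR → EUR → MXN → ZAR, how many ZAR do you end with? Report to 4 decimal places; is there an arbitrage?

1.0298 (arbitrage exists)

Around ZAR → EUR → MXN → ZAR: 1 ÷ 21.531 ÷ 0.045935 × 1.0185 = 1.029801
Product > 1; profitable direction is ZAR → EUR → MXN → ZAR.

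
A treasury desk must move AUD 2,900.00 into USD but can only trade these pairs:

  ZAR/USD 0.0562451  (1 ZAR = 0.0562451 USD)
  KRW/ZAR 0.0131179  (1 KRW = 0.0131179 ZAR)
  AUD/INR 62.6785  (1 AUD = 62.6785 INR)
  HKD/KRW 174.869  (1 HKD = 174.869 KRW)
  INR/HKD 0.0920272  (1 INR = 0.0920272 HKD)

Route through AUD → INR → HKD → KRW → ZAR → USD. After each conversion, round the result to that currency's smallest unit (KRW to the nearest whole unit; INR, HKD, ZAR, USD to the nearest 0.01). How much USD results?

AUD 2,900.00 × 62.6785 = INR 181,767.65
INR 181,767.65 × 0.0920272 = HKD 16,727.57
HKD 16,727.57 × 174.869 = KRW 2,925,133
KRW 2,925,133 × 0.0131179 = ZAR 38,371.60
ZAR 38,371.60 × 0.0562451 = USD 2,158.21

USD 2,158.21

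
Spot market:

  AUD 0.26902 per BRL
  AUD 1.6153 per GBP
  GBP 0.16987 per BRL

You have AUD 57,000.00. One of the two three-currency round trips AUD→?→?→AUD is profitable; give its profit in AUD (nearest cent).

Profitable loop is AUD → BRL → GBP → AUD:
AUD 57,000.00 ÷ 0.26902 = BRL 211,880.16
BRL 211,880.16 × 0.16987 = GBP 35,992.08
GBP 35,992.08 × 1.6153 = AUD 58,138.01
Profit = AUD 58,138.01 − AUD 57,000.00

Profit: AUD 1,138.01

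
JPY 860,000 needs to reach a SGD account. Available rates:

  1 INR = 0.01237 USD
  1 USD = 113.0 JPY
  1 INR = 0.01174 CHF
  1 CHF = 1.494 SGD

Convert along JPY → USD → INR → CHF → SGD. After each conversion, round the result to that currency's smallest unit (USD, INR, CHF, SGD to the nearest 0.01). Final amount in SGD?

JPY 860,000 ÷ 113.0 = USD 7,610.62
USD 7,610.62 ÷ 0.01237 = INR 615,248.18
INR 615,248.18 × 0.01174 = CHF 7,223.01
CHF 7,223.01 × 1.494 = SGD 10,791.18

SGD 10,791.18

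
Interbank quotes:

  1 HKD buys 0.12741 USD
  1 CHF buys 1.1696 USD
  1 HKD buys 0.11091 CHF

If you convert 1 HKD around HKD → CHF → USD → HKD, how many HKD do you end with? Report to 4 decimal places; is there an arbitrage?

1.0181 (arbitrage exists)

Around HKD → CHF → USD → HKD: 1 × 0.11091 × 1.1696 ÷ 0.12741 = 1.018133
Product > 1; profitable direction is HKD → CHF → USD → HKD.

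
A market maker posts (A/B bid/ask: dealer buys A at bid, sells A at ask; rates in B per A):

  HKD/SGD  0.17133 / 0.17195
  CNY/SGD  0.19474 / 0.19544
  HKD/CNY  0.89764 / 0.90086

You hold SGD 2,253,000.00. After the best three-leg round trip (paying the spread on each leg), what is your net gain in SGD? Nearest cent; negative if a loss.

Best loop SGD → HKD → CNY → SGD:
SGD 2,253,000.00 ÷ 0.17195 (buy HKD at ask) = HKD 13,102,646.12
HKD 13,102,646.12 × 0.89764 (sell HKD at bid) = CNY 11,761,459.26
CNY 11,761,459.26 × 0.19474 (sell CNY at bid) = SGD 2,290,426.58

Net profit: SGD 37,426.58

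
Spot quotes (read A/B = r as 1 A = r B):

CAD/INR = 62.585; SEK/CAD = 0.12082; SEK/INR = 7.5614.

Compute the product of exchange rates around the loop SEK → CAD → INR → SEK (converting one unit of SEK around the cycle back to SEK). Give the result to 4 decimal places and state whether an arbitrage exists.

1.0000 (no arbitrage)

Around SEK → CAD → INR → SEK: 1 × 0.12082 × 62.585 ÷ 7.5614 = 1.000016
Product ≈ 1 (deviation 0.002%, within rounding noise).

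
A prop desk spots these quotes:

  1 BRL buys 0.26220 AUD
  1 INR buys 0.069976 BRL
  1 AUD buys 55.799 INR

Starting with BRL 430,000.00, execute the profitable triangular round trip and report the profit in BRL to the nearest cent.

Profit: BRL 10,227.00

Profitable loop is BRL → AUD → INR → BRL:
BRL 430,000.00 × 0.26220 = AUD 112,746.00
AUD 112,746.00 × 55.799 = INR 6,291,114.05
INR 6,291,114.05 × 0.069976 = BRL 440,227.00
Profit = BRL 440,227.00 − BRL 430,000.00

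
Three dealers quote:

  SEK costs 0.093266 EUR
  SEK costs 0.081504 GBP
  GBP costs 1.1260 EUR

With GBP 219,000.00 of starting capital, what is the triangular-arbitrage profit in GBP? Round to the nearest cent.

Profitable loop is GBP → SEK → EUR → GBP:
GBP 219,000.00 ÷ 0.081504 = SEK 2,686,984.69
SEK 2,686,984.69 × 0.093266 = EUR 250,604.31
EUR 250,604.31 ÷ 1.1260 = GBP 222,561.56
Profit = GBP 222,561.56 − GBP 219,000.00

Profit: GBP 3,561.56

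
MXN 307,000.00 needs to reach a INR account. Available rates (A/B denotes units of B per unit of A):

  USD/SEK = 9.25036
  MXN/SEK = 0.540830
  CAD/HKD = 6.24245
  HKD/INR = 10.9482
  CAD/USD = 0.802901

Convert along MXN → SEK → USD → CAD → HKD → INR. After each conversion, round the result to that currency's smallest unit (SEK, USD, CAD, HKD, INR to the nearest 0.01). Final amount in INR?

MXN 307,000.00 × 0.540830 = SEK 166,034.81
SEK 166,034.81 ÷ 9.25036 = USD 17,949.01
USD 17,949.01 ÷ 0.802901 = CAD 22,355.20
CAD 22,355.20 × 6.24245 = HKD 139,551.22
HKD 139,551.22 × 10.9482 = INR 1,527,834.67

INR 1,527,834.67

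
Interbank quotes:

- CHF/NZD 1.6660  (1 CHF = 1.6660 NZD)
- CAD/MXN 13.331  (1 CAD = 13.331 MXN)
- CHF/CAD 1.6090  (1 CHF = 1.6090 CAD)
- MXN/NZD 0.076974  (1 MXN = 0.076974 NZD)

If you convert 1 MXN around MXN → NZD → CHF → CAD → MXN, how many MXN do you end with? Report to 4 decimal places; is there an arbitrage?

0.9910 (arbitrage exists)

Around MXN → NZD → CHF → CAD → MXN: 1 × 0.076974 ÷ 1.6660 × 1.6090 × 13.331 = 0.991032
Product < 1; profitable direction is MXN → CAD → CHF → NZD → MXN.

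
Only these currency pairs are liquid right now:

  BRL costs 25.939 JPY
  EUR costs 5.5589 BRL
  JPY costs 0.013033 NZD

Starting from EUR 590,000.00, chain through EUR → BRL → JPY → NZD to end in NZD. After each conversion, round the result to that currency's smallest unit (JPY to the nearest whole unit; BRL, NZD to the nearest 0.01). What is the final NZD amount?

NZD 1,108,762.42

EUR 590,000.00 × 5.5589 = BRL 3,279,751.00
BRL 3,279,751.00 × 25.939 = JPY 85,073,461
JPY 85,073,461 × 0.013033 = NZD 1,108,762.42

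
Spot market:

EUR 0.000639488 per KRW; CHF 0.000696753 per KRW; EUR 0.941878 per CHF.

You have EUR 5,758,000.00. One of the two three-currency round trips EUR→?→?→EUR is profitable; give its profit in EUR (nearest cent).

Profit: EUR 150,983.28

Profitable loop is EUR → KRW → CHF → EUR:
EUR 5,758,000.00 ÷ 0.000639488 = KRW 9,004,078,263
KRW 9,004,078,263 × 0.000696753 = CHF 6,273,618.54
CHF 6,273,618.54 × 0.941878 = EUR 5,908,983.28
Profit = EUR 5,908,983.28 − EUR 5,758,000.00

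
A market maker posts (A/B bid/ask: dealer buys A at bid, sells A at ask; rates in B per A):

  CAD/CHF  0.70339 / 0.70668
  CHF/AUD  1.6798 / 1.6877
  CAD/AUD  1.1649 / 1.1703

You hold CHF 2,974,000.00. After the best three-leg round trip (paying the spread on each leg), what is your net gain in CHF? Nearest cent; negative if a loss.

Best loop CHF → AUD → CAD → CHF:
CHF 2,974,000.00 × 1.6798 (sell CHF at bid) = AUD 4,995,725.20
AUD 4,995,725.20 ÷ 1.1703 (buy CAD at ask) = CAD 4,268,756.05
CAD 4,268,756.05 × 0.70339 (sell CAD at bid) = CHF 3,002,600.31

Net profit: CHF 28,600.31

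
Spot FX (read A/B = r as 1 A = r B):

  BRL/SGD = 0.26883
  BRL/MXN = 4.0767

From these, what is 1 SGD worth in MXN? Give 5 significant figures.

SGD/MXN = 15.165

1 SGD ÷ 0.26883 = 3.71982 BRL
3.71982 BRL × 4.0767 = 15.1646 MXN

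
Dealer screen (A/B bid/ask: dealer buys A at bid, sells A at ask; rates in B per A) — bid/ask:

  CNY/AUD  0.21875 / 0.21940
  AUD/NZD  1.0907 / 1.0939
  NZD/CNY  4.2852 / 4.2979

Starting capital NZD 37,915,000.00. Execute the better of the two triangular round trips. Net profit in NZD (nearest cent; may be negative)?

Net profit: NZD 849,620.03

Best loop NZD → CNY → AUD → NZD:
NZD 37,915,000.00 × 4.2852 (sell NZD at bid) = CNY 162,473,358.00
CNY 162,473,358.00 × 0.21875 (sell CNY at bid) = AUD 35,541,047.06
AUD 35,541,047.06 × 1.0907 (sell AUD at bid) = NZD 38,764,620.03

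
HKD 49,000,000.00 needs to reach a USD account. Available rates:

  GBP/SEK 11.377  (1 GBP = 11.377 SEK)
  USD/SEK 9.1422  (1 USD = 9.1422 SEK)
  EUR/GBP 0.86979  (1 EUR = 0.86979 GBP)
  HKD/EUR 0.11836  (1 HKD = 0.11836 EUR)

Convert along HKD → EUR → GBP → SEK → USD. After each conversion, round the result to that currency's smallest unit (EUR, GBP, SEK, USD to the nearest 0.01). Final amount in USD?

USD 6,277,583.34

HKD 49,000,000.00 × 0.11836 = EUR 5,799,640.00
EUR 5,799,640.00 × 0.86979 = GBP 5,044,468.88
GBP 5,044,468.88 × 11.377 = SEK 57,390,922.45
SEK 57,390,922.45 ÷ 9.1422 = USD 6,277,583.34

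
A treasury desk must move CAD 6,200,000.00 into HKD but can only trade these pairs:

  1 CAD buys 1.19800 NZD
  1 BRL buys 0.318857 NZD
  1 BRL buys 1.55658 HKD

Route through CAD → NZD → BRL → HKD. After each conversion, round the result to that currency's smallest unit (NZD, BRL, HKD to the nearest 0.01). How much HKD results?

HKD 36,259,682.58

CAD 6,200,000.00 × 1.19800 = NZD 7,427,600.00
NZD 7,427,600.00 ÷ 0.318857 = BRL 23,294,454.88
BRL 23,294,454.88 × 1.55658 = HKD 36,259,682.58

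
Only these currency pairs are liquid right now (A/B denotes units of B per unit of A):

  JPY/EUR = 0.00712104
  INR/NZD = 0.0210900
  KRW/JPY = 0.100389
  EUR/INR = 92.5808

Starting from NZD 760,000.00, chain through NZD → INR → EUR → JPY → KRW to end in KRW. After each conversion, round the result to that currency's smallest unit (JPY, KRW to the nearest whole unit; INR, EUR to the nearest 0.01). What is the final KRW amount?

NZD 760,000.00 ÷ 0.0210900 = INR 36,036,036.04
INR 36,036,036.04 ÷ 92.5808 = EUR 389,238.76
EUR 389,238.76 ÷ 0.00712104 = JPY 54,660,381
JPY 54,660,381 ÷ 0.100389 = KRW 544,485,760

KRW 544,485,760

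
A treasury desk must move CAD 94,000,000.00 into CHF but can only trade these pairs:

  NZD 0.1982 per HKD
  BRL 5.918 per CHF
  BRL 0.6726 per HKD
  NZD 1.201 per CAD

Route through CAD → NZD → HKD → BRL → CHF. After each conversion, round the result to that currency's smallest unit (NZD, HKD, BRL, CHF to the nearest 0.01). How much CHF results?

CHF 64,736,484.73

CAD 94,000,000.00 × 1.201 = NZD 112,894,000.00
NZD 112,894,000.00 ÷ 0.1982 = HKD 569,596,367.31
HKD 569,596,367.31 × 0.6726 = BRL 383,110,516.65
BRL 383,110,516.65 ÷ 5.918 = CHF 64,736,484.73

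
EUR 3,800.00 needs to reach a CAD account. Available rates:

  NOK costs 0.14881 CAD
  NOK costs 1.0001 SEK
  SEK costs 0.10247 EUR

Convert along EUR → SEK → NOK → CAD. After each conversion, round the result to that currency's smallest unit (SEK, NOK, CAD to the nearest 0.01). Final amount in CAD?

EUR 3,800.00 ÷ 0.10247 = SEK 37,084.02
SEK 37,084.02 ÷ 1.0001 = NOK 37,080.31
NOK 37,080.31 × 0.14881 = CAD 5,517.92

CAD 5,517.92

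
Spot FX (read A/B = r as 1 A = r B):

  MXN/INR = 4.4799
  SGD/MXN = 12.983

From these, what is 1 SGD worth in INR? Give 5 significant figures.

SGD/INR = 58.163

1 SGD × 12.983 = 12.983 MXN
12.983 MXN × 4.4799 = 58.1625 INR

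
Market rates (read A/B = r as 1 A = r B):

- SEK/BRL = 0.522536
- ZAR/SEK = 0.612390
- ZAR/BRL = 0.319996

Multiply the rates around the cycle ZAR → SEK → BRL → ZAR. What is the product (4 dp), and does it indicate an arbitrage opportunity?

1.0000 (no arbitrage)

Around ZAR → SEK → BRL → ZAR: 1 × 0.612390 × 0.522536 ÷ 0.319996 = 0.999999
Product ≈ 1 (deviation 0.000%, within rounding noise).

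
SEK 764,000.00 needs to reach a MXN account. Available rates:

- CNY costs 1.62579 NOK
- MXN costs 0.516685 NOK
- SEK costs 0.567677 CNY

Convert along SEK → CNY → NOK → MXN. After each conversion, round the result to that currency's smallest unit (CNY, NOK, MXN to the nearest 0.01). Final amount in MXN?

MXN 1,364,687.63

SEK 764,000.00 × 0.567677 = CNY 433,705.23
CNY 433,705.23 × 1.62579 = NOK 705,113.63
NOK 705,113.63 ÷ 0.516685 = MXN 1,364,687.63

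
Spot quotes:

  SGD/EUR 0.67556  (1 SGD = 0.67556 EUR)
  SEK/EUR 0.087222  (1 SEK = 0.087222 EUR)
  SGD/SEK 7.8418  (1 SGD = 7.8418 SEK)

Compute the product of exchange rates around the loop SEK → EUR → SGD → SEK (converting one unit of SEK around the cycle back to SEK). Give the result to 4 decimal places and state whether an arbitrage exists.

1.0125 (arbitrage exists)

Around SEK → EUR → SGD → SEK: 1 × 0.087222 ÷ 0.67556 × 7.8418 = 1.012460
Product > 1; profitable direction is SEK → EUR → SGD → SEK.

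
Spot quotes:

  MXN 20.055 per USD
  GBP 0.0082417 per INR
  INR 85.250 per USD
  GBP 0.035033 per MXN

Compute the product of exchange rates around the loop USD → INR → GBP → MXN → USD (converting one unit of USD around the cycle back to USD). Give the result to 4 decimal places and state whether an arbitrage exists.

Around USD → INR → GBP → MXN → USD: 1 × 85.250 × 0.0082417 ÷ 0.035033 ÷ 20.055 = 1.000026
Product ≈ 1 (deviation 0.003%, within rounding noise).

1.0000 (no arbitrage)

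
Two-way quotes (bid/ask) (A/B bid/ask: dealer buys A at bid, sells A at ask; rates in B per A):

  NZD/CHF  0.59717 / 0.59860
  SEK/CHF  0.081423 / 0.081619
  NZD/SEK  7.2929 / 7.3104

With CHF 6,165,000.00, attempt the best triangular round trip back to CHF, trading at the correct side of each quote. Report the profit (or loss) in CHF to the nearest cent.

Net profit: CHF 5,191.64

Best loop CHF → SEK → NZD → CHF:
CHF 6,165,000.00 ÷ 0.081619 (buy SEK at ask) = SEK 75,533,883.04
SEK 75,533,883.04 ÷ 7.3104 (buy NZD at ask) = NZD 10,332,387.15
NZD 10,332,387.15 × 0.59717 (sell NZD at bid) = CHF 6,170,191.64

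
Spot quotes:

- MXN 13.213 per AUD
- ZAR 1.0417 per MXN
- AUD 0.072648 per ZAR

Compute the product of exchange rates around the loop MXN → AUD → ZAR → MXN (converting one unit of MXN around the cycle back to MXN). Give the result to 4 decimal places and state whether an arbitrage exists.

Around MXN → AUD → ZAR → MXN: 1 ÷ 13.213 ÷ 0.072648 ÷ 1.0417 = 1.000074
Product ≈ 1 (deviation 0.007%, within rounding noise).

1.0001 (no arbitrage)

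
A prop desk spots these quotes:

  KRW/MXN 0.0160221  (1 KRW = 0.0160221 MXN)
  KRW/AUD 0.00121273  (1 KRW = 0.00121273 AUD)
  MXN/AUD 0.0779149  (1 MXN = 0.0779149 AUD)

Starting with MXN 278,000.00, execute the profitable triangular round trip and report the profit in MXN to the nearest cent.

Profit: MXN 8,167.71

Profitable loop is MXN → AUD → KRW → MXN:
MXN 278,000.00 × 0.0779149 = AUD 21,660.34
AUD 21,660.34 ÷ 0.00121273 = KRW 17,860,812
KRW 17,860,812 × 0.0160221 = MXN 286,167.71
Profit = MXN 286,167.71 − MXN 278,000.00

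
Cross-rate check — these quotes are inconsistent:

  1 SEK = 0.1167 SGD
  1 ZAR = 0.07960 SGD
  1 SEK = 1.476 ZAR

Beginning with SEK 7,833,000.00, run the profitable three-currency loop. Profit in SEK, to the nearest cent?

Profit: SEK 52,998.60

Profitable loop is SEK → ZAR → SGD → SEK:
SEK 7,833,000.00 × 1.476 = ZAR 11,561,508.00
ZAR 11,561,508.00 × 0.07960 = SGD 920,296.04
SGD 920,296.04 ÷ 0.1167 = SEK 7,885,998.60
Profit = SEK 7,885,998.60 − SEK 7,833,000.00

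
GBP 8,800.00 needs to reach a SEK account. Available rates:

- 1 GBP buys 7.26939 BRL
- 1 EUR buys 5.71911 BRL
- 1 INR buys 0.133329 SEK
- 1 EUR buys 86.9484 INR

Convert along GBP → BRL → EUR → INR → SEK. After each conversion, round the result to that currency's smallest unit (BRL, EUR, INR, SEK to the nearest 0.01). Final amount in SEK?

GBP 8,800.00 × 7.26939 = BRL 63,970.63
BRL 63,970.63 ÷ 5.71911 = EUR 11,185.42
EUR 11,185.42 × 86.9484 = INR 972,554.37
INR 972,554.37 × 0.133329 = SEK 129,669.70

SEK 129,669.70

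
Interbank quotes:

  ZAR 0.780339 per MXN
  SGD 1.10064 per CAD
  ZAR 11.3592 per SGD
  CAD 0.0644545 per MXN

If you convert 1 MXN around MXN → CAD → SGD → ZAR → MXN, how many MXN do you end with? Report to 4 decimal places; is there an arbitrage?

Around MXN → CAD → SGD → ZAR → MXN: 1 × 0.0644545 × 1.10064 × 11.3592 ÷ 0.780339 = 1.032673
Product > 1; profitable direction is MXN → CAD → SGD → ZAR → MXN.

1.0327 (arbitrage exists)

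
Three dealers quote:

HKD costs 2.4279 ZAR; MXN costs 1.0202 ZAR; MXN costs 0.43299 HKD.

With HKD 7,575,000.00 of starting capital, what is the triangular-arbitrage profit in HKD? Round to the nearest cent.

Profitable loop is HKD → ZAR → MXN → HKD:
HKD 7,575,000.00 × 2.4279 = ZAR 18,391,342.50
ZAR 18,391,342.50 ÷ 1.0202 = MXN 18,027,193.20
MXN 18,027,193.20 × 0.43299 = HKD 7,805,594.38
Profit = HKD 7,805,594.38 − HKD 7,575,000.00

Profit: HKD 230,594.38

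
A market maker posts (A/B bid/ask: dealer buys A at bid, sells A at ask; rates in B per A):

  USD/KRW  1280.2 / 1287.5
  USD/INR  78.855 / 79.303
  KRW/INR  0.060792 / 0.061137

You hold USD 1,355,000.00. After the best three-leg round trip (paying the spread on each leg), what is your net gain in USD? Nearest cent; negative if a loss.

Best loop USD → INR → KRW → USD:
USD 1,355,000.00 × 78.855 (sell USD at bid) = INR 106,848,525.00
INR 106,848,525.00 ÷ 0.061137 (buy KRW at ask) = KRW 1,747,690,024
KRW 1,747,690,024 ÷ 1287.5 (buy USD at ask) = USD 1,357,429.14

Net profit: USD 2,429.14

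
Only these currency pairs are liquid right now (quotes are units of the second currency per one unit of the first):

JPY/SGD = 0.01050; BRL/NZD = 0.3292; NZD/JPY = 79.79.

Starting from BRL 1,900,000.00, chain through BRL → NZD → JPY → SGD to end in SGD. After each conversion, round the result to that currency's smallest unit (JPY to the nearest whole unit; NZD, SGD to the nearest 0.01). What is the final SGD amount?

SGD 524,024.01

BRL 1,900,000.00 × 0.3292 = NZD 625,480.00
NZD 625,480.00 × 79.79 = JPY 49,907,049
JPY 49,907,049 × 0.01050 = SGD 524,024.01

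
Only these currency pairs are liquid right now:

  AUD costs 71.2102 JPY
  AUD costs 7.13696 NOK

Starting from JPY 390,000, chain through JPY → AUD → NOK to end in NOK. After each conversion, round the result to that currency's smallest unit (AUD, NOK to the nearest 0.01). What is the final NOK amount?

NOK 39,087.27

JPY 390,000 ÷ 71.2102 = AUD 5,476.74
AUD 5,476.74 × 7.13696 = NOK 39,087.27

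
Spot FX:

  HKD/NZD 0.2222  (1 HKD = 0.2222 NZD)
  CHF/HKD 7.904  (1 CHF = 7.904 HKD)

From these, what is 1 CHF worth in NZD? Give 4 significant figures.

1 CHF × 7.904 = 7.904 HKD
7.904 HKD × 0.2222 = 1.75627 NZD

CHF/NZD = 1.756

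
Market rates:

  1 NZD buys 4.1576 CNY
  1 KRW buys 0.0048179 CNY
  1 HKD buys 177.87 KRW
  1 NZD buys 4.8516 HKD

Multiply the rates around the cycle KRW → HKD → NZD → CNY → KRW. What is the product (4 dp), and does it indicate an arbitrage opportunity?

Around KRW → HKD → NZD → CNY → KRW: 1 ÷ 177.87 ÷ 4.8516 × 4.1576 ÷ 0.0048179 = 0.999994
Product ≈ 1 (deviation 0.001%, within rounding noise).

1.0000 (no arbitrage)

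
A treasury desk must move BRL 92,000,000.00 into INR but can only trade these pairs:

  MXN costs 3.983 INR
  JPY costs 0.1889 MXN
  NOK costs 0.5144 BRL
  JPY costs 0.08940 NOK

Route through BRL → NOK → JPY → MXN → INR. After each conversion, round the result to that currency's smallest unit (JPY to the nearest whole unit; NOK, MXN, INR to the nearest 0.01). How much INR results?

BRL 92,000,000.00 ÷ 0.5144 = NOK 178,849,144.63
NOK 178,849,144.63 ÷ 0.08940 = JPY 2,000,549,716
JPY 2,000,549,716 × 0.1889 = MXN 377,903,841.35
MXN 377,903,841.35 × 3.983 = INR 1,505,191,000.10

INR 1,505,191,000.10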